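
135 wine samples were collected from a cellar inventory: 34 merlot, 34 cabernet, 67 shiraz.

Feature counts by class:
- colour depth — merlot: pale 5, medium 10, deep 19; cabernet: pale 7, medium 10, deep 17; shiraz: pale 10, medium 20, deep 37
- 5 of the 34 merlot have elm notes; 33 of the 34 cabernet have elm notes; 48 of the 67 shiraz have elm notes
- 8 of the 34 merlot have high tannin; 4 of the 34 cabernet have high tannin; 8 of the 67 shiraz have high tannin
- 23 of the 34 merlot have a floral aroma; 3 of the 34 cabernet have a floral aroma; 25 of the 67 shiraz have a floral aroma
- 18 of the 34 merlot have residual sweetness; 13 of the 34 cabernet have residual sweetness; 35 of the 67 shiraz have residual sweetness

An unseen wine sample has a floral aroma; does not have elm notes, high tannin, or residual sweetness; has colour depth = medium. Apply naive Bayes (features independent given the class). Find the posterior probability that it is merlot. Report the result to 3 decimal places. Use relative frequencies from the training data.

merlot: (34/135) × (10/34) × (29/34) × (26/34) × (23/34) × (16/34) ≈ 0.0153805
cabernet: (34/135) × (10/34) × (1/34) × (30/34) × (3/34) × (21/34) ≈ 0.000104764
shiraz: (67/135) × (20/67) × (19/67) × (59/67) × (25/67) × (32/67) ≈ 0.00659314
P(merlot | x) = 0.0153805 / 0.022078404 ≈ 0.697

0.697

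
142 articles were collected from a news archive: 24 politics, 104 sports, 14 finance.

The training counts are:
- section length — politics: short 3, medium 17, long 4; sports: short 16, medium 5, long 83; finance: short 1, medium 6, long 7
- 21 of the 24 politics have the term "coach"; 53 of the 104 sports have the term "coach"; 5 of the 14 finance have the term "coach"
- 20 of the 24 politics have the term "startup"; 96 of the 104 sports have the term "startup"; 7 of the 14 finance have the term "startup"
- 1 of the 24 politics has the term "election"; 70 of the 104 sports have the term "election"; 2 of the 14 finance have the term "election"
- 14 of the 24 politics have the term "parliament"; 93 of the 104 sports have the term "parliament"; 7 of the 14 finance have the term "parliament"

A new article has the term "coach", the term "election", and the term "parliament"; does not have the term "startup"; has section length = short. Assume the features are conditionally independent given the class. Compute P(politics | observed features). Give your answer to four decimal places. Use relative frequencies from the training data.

0.0265

politics: (24/142) × (3/24) × (21/24) × (4/24) × (1/24) × (14/24) ≈ 0.0000748851
sports: (104/142) × (16/104) × (53/104) × (8/104) × (70/104) × (93/104) ≈ 0.00265855
finance: (14/142) × (1/14) × (5/14) × (7/14) × (2/14) × (7/14) ≈ 0.0000898247
P(politics | x) = 0.0000748851 / 0.0028232598 ≈ 0.0265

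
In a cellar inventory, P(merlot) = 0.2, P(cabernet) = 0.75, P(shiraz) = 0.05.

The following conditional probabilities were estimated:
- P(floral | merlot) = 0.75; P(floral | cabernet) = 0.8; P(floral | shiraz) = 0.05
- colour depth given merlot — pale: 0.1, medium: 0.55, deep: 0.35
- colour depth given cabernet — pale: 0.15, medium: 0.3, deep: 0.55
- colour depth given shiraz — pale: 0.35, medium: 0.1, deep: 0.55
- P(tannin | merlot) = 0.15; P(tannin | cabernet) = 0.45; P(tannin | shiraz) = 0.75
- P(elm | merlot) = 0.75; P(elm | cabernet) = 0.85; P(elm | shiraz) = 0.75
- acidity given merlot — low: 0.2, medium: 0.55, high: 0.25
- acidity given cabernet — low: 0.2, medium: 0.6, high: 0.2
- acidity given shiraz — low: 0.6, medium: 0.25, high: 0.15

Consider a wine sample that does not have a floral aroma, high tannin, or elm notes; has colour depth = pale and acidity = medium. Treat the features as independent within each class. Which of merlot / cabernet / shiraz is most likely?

merlot: 0.2 × (1−0.75) × 0.1 × (1−0.15) × (1−0.75) × 0.55 = 0.000584375
cabernet: 0.75 × (1−0.8) × 0.15 × (1−0.45) × (1−0.85) × 0.6 = 0.00111375
shiraz: 0.05 × (1−0.05) × 0.35 × (1−0.75) × (1−0.75) × 0.25 = 0.000259765625
Highest score → cabernet.

cabernet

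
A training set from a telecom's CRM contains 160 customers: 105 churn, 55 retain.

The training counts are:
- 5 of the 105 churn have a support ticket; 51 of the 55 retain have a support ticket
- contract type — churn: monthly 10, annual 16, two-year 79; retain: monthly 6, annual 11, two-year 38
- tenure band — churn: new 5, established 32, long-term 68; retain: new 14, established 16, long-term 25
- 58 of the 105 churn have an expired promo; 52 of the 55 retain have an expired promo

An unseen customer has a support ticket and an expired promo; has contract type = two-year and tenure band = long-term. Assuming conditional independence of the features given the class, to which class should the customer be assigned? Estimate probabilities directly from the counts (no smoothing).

churn: (105/160) × (5/105) × (79/105) × (68/105) × (58/105) ≈ 0.00841097
retain: (55/160) × (51/55) × (38/55) × (25/55) × (52/55) ≈ 0.0946431
Highest score → retain.

retain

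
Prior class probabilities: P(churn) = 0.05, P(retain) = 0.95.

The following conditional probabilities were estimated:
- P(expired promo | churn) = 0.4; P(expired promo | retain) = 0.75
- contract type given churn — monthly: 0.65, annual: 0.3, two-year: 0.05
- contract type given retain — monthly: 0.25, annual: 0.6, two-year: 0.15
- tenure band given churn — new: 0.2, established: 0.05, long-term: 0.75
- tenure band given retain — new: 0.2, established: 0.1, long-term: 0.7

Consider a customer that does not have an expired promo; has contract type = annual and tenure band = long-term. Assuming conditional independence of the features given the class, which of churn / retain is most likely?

retain

churn: 0.05 × (1−0.4) × 0.3 × 0.75 = 0.00675
retain: 0.95 × (1−0.75) × 0.6 × 0.7 = 0.09975
Highest score → retain.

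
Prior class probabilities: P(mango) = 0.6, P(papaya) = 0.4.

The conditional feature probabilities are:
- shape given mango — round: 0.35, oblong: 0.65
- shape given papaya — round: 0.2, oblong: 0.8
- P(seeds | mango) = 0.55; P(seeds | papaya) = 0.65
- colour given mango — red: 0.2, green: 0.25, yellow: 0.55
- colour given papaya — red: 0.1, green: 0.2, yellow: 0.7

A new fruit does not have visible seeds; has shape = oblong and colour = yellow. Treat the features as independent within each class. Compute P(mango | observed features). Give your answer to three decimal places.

mango: 0.6 × 0.65 × (1−0.55) × 0.55 = 0.096525
papaya: 0.4 × 0.8 × (1−0.65) × 0.7 = 0.0784
P(mango | x) = 0.096525 / 0.174925 ≈ 0.552

0.552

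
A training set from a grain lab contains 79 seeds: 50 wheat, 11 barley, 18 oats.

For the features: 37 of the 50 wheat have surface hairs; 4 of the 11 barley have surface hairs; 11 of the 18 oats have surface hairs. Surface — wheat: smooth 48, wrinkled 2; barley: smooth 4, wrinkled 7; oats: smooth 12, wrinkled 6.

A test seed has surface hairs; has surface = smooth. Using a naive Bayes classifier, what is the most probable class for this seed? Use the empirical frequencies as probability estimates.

wheat

wheat: (50/79) × (37/50) × (48/50) ≈ 0.44962
barley: (11/79) × (4/11) × (4/11) ≈ 0.018412
oats: (18/79) × (11/18) × (12/18) ≈ 0.092827
Highest score → wheat.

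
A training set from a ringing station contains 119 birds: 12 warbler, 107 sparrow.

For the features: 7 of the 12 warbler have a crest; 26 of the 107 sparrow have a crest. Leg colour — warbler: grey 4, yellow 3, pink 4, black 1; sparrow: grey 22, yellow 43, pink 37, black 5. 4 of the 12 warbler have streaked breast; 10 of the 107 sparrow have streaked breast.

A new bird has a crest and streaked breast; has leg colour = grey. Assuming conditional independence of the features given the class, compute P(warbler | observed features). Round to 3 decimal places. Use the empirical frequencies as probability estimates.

warbler: (12/119) × (7/12) × (4/12) × (4/12) ≈ 0.00653595
sparrow: (107/119) × (26/107) × (22/107) × (10/107) ≈ 0.00419838
P(warbler | x) = 0.00653595 / 0.01073433 ≈ 0.609

0.609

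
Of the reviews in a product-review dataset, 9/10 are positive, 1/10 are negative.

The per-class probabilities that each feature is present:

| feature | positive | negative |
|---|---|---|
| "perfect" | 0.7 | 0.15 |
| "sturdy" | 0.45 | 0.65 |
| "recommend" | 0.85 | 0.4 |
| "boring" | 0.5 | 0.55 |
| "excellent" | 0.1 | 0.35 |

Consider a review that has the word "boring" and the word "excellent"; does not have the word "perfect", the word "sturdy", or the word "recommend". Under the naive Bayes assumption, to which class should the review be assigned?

negative

positive: 0.9 × (1−0.7) × (1−0.45) × (1−0.85) × 0.5 × 0.1 = 0.00111375
negative: 0.1 × (1−0.15) × (1−0.65) × (1−0.4) × 0.55 × 0.35 = 0.003436125
Highest score → negative.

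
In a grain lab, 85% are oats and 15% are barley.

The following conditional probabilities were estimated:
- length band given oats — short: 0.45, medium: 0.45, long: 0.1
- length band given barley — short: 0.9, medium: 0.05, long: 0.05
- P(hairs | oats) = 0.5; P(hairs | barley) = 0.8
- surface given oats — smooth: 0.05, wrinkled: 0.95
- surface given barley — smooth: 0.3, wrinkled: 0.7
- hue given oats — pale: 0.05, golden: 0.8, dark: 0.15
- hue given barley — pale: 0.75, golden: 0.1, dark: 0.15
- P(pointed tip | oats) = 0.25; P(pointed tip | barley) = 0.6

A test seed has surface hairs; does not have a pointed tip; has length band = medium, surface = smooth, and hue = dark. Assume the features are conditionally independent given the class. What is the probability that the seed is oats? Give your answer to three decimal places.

0.909

oats: 0.85 × 0.45 × 0.5 × 0.05 × 0.15 × (1−0.25) = 0.00107578125
barley: 0.15 × 0.05 × 0.8 × 0.3 × 0.15 × (1−0.6) = 0.000108
P(oats | x) = 0.00107578125 / 0.00118378125 ≈ 0.909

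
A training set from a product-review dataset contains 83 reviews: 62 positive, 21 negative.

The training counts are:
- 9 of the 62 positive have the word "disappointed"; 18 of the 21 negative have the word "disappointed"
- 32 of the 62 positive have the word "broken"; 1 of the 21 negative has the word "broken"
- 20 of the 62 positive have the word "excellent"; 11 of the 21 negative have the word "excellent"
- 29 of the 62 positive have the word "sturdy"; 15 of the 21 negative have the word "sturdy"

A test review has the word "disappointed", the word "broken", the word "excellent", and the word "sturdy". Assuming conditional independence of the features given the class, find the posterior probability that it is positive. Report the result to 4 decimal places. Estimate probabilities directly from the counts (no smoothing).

0.6861

positive: (62/83) × (9/62) × (32/62) × (20/62) × (29/62) ≈ 0.00844437
negative: (21/83) × (18/21) × (1/21) × (11/21) × (15/21) ≈ 0.00386385
P(positive | x) = 0.00844437 / 0.01230822 ≈ 0.6861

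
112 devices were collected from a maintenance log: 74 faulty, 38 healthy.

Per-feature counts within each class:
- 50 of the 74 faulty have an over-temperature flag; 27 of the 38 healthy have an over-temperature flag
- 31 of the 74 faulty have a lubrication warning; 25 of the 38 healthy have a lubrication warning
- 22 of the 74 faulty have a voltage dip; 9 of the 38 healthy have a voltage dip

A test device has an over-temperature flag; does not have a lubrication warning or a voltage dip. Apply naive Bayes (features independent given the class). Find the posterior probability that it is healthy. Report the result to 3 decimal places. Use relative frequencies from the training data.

0.257

faulty: (74/112) × (50/74) × (43/74) × (52/74) ≈ 0.182289
healthy: (38/112) × (27/38) × (13/38) × (29/38) ≈ 0.062939
P(healthy | x) = 0.062939 / 0.245228 ≈ 0.257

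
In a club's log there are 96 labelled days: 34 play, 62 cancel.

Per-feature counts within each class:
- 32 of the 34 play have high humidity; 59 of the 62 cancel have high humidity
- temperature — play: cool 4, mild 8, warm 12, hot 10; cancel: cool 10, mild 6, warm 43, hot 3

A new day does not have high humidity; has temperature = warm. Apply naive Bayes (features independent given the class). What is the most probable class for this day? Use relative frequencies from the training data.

cancel

play: (34/96) × (2/34) × (12/34) ≈ 0.00735294
cancel: (62/96) × (3/62) × (43/62) ≈ 0.0216734
Highest score → cancel.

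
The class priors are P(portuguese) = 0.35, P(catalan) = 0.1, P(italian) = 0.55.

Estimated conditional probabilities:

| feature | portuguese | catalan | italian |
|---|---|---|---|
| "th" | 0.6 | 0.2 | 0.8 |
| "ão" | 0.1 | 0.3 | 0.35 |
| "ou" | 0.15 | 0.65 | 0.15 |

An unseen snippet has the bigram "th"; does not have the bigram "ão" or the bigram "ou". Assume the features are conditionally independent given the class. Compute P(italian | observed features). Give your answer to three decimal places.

0.595

portuguese: 0.35 × 0.6 × (1−0.1) × (1−0.15) = 0.16065
catalan: 0.1 × 0.2 × (1−0.3) × (1−0.65) = 0.0049
italian: 0.55 × 0.8 × (1−0.35) × (1−0.15) = 0.2431
P(italian | x) = 0.2431 / 0.40865 ≈ 0.595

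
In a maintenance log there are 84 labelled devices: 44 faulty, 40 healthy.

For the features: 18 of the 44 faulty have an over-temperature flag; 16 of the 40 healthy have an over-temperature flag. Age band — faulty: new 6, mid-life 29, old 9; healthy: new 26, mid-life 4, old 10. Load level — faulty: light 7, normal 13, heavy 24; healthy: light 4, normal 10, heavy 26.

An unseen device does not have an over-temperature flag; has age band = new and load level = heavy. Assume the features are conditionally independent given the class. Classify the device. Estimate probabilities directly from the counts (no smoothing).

faulty: (44/84) × (26/44) × (6/44) × (24/44) ≈ 0.0230224
healthy: (40/84) × (24/40) × (26/40) × (26/40) ≈ 0.120714
Highest score → healthy.

healthy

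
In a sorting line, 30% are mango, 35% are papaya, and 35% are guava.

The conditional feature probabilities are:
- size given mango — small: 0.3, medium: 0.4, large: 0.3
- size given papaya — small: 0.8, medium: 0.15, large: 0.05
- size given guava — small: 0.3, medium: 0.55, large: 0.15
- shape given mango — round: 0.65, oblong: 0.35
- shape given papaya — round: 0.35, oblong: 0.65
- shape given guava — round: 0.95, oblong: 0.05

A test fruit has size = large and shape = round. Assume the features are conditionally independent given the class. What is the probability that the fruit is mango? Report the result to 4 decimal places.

mango: 0.3 × 0.3 × 0.65 = 0.0585
papaya: 0.35 × 0.05 × 0.35 = 0.006125
guava: 0.35 × 0.15 × 0.95 = 0.049875
P(mango | x) = 0.0585 / 0.1145 ≈ 0.5109

0.5109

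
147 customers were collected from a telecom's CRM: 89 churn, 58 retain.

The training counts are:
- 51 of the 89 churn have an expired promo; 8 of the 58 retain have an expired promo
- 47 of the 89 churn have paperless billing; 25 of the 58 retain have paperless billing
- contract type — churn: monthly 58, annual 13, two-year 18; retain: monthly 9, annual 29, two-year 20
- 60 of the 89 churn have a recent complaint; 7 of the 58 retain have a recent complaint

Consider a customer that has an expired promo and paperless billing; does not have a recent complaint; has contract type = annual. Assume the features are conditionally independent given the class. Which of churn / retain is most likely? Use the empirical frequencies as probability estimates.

retain

churn: (89/147) × (51/89) × (47/89) × (13/89) × (29/89) ≈ 0.00872011
retain: (58/147) × (8/58) × (25/58) × (29/58) × (51/58) ≈ 0.0103133
Highest score → retain.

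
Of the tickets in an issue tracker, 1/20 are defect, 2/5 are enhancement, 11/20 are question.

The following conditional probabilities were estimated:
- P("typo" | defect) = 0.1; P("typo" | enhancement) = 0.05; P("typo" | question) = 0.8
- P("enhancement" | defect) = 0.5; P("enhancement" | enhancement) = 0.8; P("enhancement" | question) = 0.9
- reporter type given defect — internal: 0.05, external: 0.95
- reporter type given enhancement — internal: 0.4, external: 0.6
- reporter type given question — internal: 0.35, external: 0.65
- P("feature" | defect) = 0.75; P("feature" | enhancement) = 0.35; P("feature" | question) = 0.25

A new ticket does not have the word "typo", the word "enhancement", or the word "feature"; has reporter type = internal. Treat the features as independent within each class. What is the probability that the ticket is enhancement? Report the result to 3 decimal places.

defect: 0.05 × (1−0.1) × (1−0.5) × 0.05 × (1−0.75) = 0.00028125
enhancement: 0.4 × (1−0.05) × (1−0.8) × 0.4 × (1−0.35) = 0.01976
question: 0.55 × (1−0.8) × (1−0.9) × 0.35 × (1−0.25) = 0.0028875
P(enhancement | x) = 0.01976 / 0.02292875 ≈ 0.862

0.862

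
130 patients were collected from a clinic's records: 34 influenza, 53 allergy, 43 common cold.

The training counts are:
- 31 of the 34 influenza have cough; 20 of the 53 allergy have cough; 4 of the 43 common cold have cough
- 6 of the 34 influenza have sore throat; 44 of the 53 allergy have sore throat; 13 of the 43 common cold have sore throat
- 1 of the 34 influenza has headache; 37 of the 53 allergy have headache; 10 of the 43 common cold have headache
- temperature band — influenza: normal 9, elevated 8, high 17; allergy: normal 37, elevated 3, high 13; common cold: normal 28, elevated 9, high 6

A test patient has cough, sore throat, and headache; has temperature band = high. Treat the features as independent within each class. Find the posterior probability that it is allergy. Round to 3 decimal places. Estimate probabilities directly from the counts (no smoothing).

0.960

influenza: (34/130) × (31/34) × (6/34) × (1/34) × (17/34) ≈ 0.000618845
allergy: (53/130) × (20/53) × (44/53) × (37/53) × (13/53) ≈ 0.0218704
common cold: (43/130) × (4/43) × (13/43) × (10/43) × (6/43) ≈ 0.00030186
P(allergy | x) = 0.0218704 / 0.022791105 ≈ 0.960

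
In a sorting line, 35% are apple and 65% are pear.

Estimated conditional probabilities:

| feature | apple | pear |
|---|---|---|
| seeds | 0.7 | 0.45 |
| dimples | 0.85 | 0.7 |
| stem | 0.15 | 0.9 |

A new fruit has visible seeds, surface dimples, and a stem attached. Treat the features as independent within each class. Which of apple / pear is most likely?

apple: 0.35 × 0.7 × 0.85 × 0.15 = 0.0312375
pear: 0.65 × 0.45 × 0.7 × 0.9 = 0.184275
Highest score → pear.

pear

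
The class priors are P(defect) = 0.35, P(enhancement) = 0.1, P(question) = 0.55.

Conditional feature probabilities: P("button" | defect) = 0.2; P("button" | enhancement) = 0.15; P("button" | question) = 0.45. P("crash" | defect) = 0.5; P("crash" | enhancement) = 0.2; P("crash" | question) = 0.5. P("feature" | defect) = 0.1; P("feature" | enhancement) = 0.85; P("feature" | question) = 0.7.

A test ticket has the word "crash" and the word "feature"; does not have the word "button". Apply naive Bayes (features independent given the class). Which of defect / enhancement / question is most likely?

question

defect: 0.35 × (1−0.2) × 0.5 × 0.1 = 0.014
enhancement: 0.1 × (1−0.15) × 0.2 × 0.85 = 0.01445
question: 0.55 × (1−0.45) × 0.5 × 0.7 = 0.105875
Highest score → question.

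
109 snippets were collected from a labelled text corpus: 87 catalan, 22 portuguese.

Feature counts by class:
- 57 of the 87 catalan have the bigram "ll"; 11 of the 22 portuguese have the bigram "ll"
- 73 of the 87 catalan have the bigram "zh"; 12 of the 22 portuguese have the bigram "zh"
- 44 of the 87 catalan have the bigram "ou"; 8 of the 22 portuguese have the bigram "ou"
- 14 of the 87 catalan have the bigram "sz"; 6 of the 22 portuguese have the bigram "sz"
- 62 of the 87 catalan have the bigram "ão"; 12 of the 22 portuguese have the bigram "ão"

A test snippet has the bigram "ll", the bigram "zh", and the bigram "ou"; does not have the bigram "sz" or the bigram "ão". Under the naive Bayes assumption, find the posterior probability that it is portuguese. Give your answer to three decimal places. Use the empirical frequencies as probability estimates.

catalan: (87/109) × (57/87) × (73/87) × (44/87) × (73/87) × (25/87) ≈ 0.0535069
portuguese: (22/109) × (11/22) × (12/22) × (8/22) × (16/22) × (10/22) ≈ 0.00661708
P(portuguese | x) = 0.00661708 / 0.06012398 ≈ 0.110

0.110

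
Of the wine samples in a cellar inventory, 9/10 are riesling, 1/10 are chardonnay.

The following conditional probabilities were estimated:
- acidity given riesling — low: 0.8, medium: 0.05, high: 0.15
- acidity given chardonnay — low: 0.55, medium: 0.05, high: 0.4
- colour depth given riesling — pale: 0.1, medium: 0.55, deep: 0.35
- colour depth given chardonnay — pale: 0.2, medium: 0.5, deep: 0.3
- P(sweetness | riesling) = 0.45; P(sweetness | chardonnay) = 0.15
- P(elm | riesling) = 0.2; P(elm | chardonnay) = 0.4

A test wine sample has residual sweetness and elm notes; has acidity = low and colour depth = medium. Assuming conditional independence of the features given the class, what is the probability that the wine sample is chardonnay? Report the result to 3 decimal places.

0.044

riesling: 0.9 × 0.8 × 0.55 × 0.45 × 0.2 = 0.03564
chardonnay: 0.1 × 0.55 × 0.5 × 0.15 × 0.4 = 0.00165
P(chardonnay | x) = 0.00165 / 0.03729 ≈ 0.044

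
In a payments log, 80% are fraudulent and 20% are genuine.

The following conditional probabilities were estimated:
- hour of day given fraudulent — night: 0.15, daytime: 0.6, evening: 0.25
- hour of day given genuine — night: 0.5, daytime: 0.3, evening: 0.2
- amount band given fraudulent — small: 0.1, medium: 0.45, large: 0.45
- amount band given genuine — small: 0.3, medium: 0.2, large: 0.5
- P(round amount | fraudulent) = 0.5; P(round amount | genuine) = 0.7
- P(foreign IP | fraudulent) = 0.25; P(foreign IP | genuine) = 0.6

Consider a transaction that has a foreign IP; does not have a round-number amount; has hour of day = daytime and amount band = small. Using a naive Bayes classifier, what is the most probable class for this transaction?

fraudulent

fraudulent: 0.8 × 0.6 × 0.1 × (1−0.5) × 0.25 = 0.006
genuine: 0.2 × 0.3 × 0.3 × (1−0.7) × 0.6 = 0.00324
Highest score → fraudulent.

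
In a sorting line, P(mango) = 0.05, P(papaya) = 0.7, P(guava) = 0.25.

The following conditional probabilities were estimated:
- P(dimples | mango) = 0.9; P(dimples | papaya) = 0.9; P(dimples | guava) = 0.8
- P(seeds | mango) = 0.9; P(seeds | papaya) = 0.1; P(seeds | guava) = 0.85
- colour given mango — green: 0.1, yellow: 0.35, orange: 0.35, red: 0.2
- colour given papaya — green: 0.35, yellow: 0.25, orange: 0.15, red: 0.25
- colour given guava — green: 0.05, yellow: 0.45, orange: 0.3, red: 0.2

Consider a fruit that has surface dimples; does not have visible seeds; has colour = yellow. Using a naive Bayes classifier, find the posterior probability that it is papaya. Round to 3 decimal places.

mango: 0.05 × 0.9 × (1−0.9) × 0.35 = 0.001575
papaya: 0.7 × 0.9 × (1−0.1) × 0.25 = 0.14175
guava: 0.25 × 0.8 × (1−0.85) × 0.45 = 0.0135
P(papaya | x) = 0.14175 / 0.156825 ≈ 0.904

0.904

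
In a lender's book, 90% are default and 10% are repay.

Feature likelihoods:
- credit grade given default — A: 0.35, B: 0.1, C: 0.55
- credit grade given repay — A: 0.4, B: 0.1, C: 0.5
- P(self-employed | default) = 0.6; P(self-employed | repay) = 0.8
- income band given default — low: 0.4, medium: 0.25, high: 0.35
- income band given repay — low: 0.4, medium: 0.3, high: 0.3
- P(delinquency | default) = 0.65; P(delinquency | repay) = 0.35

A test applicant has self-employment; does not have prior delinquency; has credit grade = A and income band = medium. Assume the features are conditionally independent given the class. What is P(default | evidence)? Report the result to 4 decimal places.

default: 0.9 × 0.35 × 0.6 × 0.25 × (1−0.65) = 0.0165375
repay: 0.1 × 0.4 × 0.8 × 0.3 × (1−0.35) = 0.00624
P(default | x) = 0.0165375 / 0.0227775 ≈ 0.7260

0.7260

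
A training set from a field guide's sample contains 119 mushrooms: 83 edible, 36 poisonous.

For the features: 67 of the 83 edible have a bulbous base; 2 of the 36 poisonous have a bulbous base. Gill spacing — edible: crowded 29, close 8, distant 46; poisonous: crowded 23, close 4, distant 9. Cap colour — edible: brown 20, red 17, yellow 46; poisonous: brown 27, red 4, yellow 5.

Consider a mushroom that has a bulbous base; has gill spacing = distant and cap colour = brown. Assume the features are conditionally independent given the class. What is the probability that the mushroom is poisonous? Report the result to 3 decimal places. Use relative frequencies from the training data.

edible: (83/119) × (67/83) × (46/83) × (20/83) ≈ 0.0751899
poisonous: (36/119) × (2/36) × (9/36) × (27/36) ≈ 0.00315126
P(poisonous | x) = 0.00315126 / 0.07834116 ≈ 0.040

0.040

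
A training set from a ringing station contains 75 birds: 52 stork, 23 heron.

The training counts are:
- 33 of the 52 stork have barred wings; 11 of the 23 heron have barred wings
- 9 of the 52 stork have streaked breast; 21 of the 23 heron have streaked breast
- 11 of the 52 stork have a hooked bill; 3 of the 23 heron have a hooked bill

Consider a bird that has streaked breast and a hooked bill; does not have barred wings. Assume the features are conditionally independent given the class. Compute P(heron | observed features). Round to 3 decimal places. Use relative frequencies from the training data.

stork: (52/75) × (19/52) × (9/52) × (11/52) ≈ 0.00927515
heron: (23/75) × (12/23) × (21/23) × (3/23) ≈ 0.0190548
P(heron | x) = 0.0190548 / 0.02832995 ≈ 0.673

0.673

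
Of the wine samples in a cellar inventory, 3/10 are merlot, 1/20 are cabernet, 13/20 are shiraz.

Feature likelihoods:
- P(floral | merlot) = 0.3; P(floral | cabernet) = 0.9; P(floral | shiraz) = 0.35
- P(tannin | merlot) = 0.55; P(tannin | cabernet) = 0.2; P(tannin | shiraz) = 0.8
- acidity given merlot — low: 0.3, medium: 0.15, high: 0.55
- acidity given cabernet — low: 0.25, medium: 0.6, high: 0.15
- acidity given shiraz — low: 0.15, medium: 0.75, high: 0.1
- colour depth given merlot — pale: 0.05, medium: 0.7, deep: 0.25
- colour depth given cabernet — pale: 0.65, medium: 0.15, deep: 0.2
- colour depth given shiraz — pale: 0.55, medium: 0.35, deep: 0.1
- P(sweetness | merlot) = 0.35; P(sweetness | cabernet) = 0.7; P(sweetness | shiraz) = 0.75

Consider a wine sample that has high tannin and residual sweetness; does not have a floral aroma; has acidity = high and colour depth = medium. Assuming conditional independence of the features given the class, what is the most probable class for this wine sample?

merlot

merlot: 0.3 × (1−0.3) × 0.55 × 0.55 × 0.7 × 0.35 = 0.015563625
cabernet: 0.05 × (1−0.9) × 0.2 × 0.15 × 0.15 × 0.7 = 0.00001575
shiraz: 0.65 × (1−0.35) × 0.8 × 0.1 × 0.35 × 0.75 = 0.0088725
Highest score → merlot.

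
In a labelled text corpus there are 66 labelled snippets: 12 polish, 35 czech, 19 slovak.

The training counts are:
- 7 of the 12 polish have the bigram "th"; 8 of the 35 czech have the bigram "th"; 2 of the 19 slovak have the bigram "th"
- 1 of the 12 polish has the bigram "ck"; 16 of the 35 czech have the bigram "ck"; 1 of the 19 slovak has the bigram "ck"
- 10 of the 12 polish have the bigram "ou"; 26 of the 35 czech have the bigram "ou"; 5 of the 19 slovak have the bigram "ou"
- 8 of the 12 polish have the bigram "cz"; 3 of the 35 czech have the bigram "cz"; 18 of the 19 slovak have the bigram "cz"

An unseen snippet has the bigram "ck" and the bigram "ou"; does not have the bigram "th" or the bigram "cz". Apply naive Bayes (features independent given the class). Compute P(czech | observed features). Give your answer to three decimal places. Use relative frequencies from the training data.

0.985

polish: (12/66) × (5/12) × (1/12) × (10/12) × (4/12) ≈ 0.00175365
czech: (35/66) × (27/35) × (16/35) × (26/35) × (32/35) ≈ 0.127016
slovak: (19/66) × (17/19) × (1/19) × (5/19) × (1/19) ≈ 0.000187765
P(czech | x) = 0.127016 / 0.128957415 ≈ 0.985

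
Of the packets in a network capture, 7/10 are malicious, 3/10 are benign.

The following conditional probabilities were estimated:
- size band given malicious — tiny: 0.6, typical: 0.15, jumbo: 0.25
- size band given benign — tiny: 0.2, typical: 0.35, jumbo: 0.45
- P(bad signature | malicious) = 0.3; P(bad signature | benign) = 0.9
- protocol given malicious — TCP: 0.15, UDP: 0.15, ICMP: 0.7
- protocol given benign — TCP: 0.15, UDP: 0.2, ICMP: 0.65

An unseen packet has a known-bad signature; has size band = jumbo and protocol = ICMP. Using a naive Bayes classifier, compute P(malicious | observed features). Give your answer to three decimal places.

malicious: 0.7 × 0.25 × 0.3 × 0.7 = 0.03675
benign: 0.3 × 0.45 × 0.9 × 0.65 = 0.078975
P(malicious | x) = 0.03675 / 0.115725 ≈ 0.318

0.318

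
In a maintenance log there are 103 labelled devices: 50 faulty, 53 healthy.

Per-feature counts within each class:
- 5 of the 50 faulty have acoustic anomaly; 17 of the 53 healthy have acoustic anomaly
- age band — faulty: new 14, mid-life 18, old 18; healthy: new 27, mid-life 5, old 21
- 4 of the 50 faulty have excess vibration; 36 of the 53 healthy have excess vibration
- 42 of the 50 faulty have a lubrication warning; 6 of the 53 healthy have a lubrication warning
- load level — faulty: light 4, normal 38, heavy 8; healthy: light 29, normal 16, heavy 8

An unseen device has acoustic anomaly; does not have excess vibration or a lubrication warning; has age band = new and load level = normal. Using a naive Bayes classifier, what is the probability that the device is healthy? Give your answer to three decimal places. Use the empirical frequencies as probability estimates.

0.826

faulty: (50/103) × (5/50) × (14/50) × (46/50) × (8/50) × (38/50) ≈ 0.00152059
healthy: (53/103) × (17/53) × (27/53) × (17/53) × (47/53) × (16/53) ≈ 0.00722003
P(healthy | x) = 0.00722003 / 0.00874062 ≈ 0.826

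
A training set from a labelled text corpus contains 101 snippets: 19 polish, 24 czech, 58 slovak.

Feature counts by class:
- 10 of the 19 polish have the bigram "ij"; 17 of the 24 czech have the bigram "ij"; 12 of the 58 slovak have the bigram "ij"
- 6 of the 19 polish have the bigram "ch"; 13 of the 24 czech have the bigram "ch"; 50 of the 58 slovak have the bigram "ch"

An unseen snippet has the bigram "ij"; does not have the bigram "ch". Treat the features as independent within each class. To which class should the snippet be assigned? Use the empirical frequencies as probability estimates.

polish: (19/101) × (10/19) × (13/19) ≈ 0.0677436
czech: (24/101) × (17/24) × (11/24) ≈ 0.0771452
slovak: (58/101) × (12/58) × (8/58) ≈ 0.0163878
Highest score → czech.

czech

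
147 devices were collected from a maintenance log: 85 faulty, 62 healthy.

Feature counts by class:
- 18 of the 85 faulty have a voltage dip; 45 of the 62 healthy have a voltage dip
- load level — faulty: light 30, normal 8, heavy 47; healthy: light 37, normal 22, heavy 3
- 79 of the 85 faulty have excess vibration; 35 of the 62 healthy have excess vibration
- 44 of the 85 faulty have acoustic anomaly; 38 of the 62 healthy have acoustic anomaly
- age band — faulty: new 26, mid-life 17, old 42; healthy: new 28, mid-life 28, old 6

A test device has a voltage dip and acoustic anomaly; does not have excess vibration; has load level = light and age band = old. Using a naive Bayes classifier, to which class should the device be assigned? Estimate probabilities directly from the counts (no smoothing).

healthy

faulty: (85/147) × (18/85) × (30/85) × (6/85) × (44/85) × (42/85) ≈ 0.000780286
healthy: (62/147) × (45/62) × (37/62) × (27/62) × (38/62) × (6/62) ≈ 0.00471877
Highest score → healthy.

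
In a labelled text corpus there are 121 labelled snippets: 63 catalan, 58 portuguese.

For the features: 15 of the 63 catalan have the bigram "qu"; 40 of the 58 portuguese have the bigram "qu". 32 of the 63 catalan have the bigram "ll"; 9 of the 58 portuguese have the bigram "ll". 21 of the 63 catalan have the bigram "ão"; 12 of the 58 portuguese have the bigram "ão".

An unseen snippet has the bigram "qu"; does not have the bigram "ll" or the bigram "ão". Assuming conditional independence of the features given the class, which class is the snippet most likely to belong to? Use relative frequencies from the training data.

catalan: (63/121) × (15/63) × (31/63) × (42/63) ≈ 0.0406664
portuguese: (58/121) × (40/58) × (49/58) × (46/58) ≈ 0.221499
Highest score → portuguese.

portuguese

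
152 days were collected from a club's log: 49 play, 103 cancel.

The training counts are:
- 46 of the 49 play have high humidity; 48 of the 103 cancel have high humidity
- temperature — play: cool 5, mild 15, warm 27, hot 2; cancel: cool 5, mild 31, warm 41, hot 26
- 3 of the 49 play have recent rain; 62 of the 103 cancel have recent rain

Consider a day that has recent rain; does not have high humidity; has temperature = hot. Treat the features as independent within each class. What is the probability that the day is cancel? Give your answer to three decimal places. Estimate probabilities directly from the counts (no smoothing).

0.999

play: (49/152) × (3/49) × (2/49) × (3/49) ≈ 0.0000493216
cancel: (103/152) × (55/103) × (26/103) × (62/103) ≈ 0.0549806
P(cancel | x) = 0.0549806 / 0.0550299216 ≈ 0.999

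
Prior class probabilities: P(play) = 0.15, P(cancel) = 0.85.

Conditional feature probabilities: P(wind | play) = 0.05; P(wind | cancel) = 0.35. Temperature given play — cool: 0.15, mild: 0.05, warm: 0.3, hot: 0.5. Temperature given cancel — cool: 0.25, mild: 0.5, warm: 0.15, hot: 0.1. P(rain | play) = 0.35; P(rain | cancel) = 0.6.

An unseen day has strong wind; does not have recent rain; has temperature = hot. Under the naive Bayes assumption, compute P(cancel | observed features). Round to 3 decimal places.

0.830

play: 0.15 × 0.05 × 0.5 × (1−0.35) = 0.0024375
cancel: 0.85 × 0.35 × 0.1 × (1−0.6) = 0.0119
P(cancel | x) = 0.0119 / 0.0143375 ≈ 0.830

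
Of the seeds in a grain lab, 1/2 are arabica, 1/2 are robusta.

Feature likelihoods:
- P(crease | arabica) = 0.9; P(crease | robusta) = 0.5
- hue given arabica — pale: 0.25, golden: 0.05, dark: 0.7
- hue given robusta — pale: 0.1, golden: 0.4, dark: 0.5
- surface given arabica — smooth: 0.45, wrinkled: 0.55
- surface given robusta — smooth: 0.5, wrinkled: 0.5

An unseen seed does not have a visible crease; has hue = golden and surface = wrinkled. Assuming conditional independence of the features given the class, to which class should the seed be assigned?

robusta

arabica: 0.5 × (1−0.9) × 0.05 × 0.55 = 0.001375
robusta: 0.5 × (1−0.5) × 0.4 × 0.5 = 0.05
Highest score → robusta.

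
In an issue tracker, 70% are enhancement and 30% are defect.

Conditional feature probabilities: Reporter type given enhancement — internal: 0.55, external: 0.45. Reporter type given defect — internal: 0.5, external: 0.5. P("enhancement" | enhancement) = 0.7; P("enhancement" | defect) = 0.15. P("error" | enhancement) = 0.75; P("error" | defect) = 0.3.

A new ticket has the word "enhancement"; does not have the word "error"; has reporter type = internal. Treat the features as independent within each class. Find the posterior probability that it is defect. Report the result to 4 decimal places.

0.1895

enhancement: 0.7 × 0.55 × 0.7 × (1−0.75) = 0.067375
defect: 0.3 × 0.5 × 0.15 × (1−0.3) = 0.01575
P(defect | x) = 0.01575 / 0.083125 ≈ 0.1895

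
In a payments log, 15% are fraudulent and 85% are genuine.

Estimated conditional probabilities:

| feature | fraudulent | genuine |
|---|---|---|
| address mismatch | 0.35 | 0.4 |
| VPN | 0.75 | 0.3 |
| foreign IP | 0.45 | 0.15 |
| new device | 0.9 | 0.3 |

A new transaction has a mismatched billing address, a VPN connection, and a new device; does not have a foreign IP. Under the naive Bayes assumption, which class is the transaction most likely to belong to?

fraudulent: 0.15 × 0.35 × 0.75 × (1−0.45) × 0.9 = 0.019490625
genuine: 0.85 × 0.4 × 0.3 × (1−0.15) × 0.3 = 0.02601
Highest score → genuine.

genuine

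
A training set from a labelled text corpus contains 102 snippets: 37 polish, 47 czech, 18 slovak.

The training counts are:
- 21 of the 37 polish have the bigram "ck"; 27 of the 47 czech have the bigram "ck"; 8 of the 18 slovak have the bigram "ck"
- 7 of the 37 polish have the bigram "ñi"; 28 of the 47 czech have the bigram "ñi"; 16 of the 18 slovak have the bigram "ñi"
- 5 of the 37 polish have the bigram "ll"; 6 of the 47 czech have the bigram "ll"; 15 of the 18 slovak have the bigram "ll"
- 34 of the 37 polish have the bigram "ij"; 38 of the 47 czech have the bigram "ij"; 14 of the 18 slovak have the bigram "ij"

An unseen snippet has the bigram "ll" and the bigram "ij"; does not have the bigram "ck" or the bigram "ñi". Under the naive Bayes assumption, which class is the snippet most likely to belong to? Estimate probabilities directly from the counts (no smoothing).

polish

polish: (37/102) × (16/37) × (30/37) × (5/37) × (34/37) ≈ 0.0157937
czech: (47/102) × (20/47) × (19/47) × (6/47) × (38/47) ≈ 0.00818134
slovak: (18/102) × (10/18) × (2/18) × (15/18) × (14/18) ≈ 0.00706044
Highest score → polish.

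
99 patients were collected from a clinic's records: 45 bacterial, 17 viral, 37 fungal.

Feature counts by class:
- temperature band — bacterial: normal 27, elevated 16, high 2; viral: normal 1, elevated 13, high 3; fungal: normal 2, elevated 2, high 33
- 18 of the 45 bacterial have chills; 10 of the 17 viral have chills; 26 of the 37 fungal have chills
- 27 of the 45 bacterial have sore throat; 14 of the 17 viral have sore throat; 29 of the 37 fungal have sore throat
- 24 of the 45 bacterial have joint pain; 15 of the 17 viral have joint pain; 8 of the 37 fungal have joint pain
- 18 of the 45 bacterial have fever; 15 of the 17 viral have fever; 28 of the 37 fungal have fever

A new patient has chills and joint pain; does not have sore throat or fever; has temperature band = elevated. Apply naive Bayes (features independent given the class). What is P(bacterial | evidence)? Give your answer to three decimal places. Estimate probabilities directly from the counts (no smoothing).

0.840

bacterial: (45/99) × (16/45) × (18/45) × (18/45) × (24/45) × (27/45) ≈ 0.00827475
viral: (17/99) × (13/17) × (10/17) × (3/17) × (15/17) × (2/17) ≈ 0.001415
fungal: (37/99) × (2/37) × (26/37) × (8/37) × (8/37) × (9/37) ≈ 0.00016143
P(bacterial | x) = 0.00827475 / 0.00985118 ≈ 0.840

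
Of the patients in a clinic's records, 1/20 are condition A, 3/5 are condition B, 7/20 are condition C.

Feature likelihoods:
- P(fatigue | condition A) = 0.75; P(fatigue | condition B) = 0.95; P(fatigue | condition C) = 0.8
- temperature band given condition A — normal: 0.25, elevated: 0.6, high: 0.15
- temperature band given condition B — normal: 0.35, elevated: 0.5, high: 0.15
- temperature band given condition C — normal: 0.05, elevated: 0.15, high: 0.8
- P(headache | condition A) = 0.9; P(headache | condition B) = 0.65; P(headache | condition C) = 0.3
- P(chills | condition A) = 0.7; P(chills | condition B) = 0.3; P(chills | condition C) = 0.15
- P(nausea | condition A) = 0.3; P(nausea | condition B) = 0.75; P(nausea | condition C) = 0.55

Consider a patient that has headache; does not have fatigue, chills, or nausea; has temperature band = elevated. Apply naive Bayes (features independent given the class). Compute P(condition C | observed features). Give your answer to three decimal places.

0.278

condition A: 0.05 × (1−0.75) × 0.6 × 0.9 × (1−0.7) × (1−0.3) = 0.0014175
condition B: 0.6 × (1−0.95) × 0.5 × 0.65 × (1−0.3) × (1−0.75) = 0.00170625
condition C: 0.35 × (1−0.8) × 0.15 × 0.3 × (1−0.15) × (1−0.55) = 0.001204875
P(condition C | x) = 0.001204875 / 0.004328625 ≈ 0.278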